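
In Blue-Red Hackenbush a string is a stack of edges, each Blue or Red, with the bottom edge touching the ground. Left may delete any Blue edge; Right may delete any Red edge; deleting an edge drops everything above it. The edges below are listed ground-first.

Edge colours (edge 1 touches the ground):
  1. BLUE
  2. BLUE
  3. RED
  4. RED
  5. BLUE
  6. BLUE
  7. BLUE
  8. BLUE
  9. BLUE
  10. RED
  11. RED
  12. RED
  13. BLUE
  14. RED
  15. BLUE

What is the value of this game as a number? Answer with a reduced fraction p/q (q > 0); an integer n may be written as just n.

Prefix values for BLUE BLUE RED RED BLUE BLUE BLUE BLUE BLUE RED RED RED BLUE RED BLUE via {L|R} + simplicity:
edge 1 of 15 (BLUE): { 0 | · } => 1
edge 2 of 15 (BLUE): { 0, 1 | · } => 2
edge 3 of 15 (RED): { 0, 1 | 2 } => 3/2
edge 4 of 15 (RED): { 0, 1 | 3/2, 2 } => 5/4
edge 5 of 15 (BLUE): { 0, 1, 5/4 | 3/2, 2 } => 11/8
edge 6 of 15 (BLUE): { 0, 1, 5/4, 11/8 | 3/2, 2 } => 23/16
edge 7 of 15 (BLUE): { 0, 1, 5/4, 11/8, 23/16 | 3/2, 2 } => 47/32
edge 8 of 15 (BLUE): { 0, 1, 5/4, 11/8, 23/16, 47/32 | 3/2, 2 } => 95/64
edge 9 of 15 (BLUE): { 0, 1, 5/4, 11/8, 23/16, 47/32, 95/64 | 3/2, 2 } => 191/128
edge 10 of 15 (RED): { 0, 1, 5/4, 11/8, 23/16, 47/32, 95/64 | 191/128, 3/2, 2 } => 381/256
edge 11 of 15 (RED): { 0, 1, 5/4, 11/8, 23/16, 47/32, 95/64 | 381/256, 191/128, 3/2, 2 } => 761/512
edge 12 of 15 (RED): { 0, 1, 5/4, 11/8, 23/16, 47/32, 95/64 | 761/512, 381/256, 191/128, 3/2, 2 } => 1521/1024
edge 13 of 15 (BLUE): { 0, 1, 5/4, 11/8, 23/16, 47/32, 95/64, 1521/1024 | 761/512, 381/256, 191/128, 3/2, 2 } => 3043/2048
edge 14 of 15 (RED): { 0, 1, 5/4, 11/8, 23/16, 47/32, 95/64, 1521/1024 | 3043/2048, 761/512, 381/256, 191/128, 3/2, 2 } => 6085/4096
edge 15 of 15 (BLUE): { 0, 1, 5/4, 11/8, 23/16, 47/32, 95/64, 1521/1024, 6085/4096 | 3043/2048, 761/512, 381/256, 191/128, 3/2, 2 } => 12171/8192

12171/8192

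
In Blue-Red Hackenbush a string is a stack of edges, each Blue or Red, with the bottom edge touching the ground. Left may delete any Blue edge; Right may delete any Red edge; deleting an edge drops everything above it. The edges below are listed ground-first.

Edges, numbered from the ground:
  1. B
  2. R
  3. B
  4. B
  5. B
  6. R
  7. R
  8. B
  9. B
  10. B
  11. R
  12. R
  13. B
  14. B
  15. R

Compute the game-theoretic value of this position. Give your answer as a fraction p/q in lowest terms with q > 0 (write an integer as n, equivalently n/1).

14797/16384

Recurse on prefixes of the 15-edge string B R B B B R R B B B R R B B R:
edge 1 of 15 (B): { 0 | none } → 1
edge 2 of 15 (R): { 0 | 1 } → 1/2
edge 3 of 15 (B): { 0,1/2 | 1 } → 3/4
edge 4 of 15 (B): { 0,1/2,3/4 | 1 } → 7/8
edge 5 of 15 (B): { 0,1/2,3/4,7/8 | 1 } → 15/16
edge 6 of 15 (R): { 0,1/2,3/4,7/8 | 15/16,1 } → 29/32
edge 7 of 15 (R): { 0,1/2,3/4,7/8 | 29/32,15/16,1 } → 57/64
edge 8 of 15 (B): { 0,1/2,3/4,7/8,57/64 | 29/32,15/16,1 } → 115/128
edge 9 of 15 (B): { 0,1/2,3/4,7/8,57/64,115/128 | 29/32,15/16,1 } → 231/256
edge 10 of 15 (B): { 0,1/2,3/4,7/8,57/64,115/128,231/256 | 29/32,15/16,1 } → 463/512
edge 11 of 15 (R): { 0,1/2,3/4,7/8,57/64,115/128,231/256 | 463/512,29/32,15/16,1 } → 925/1024
edge 12 of 15 (R): { 0,1/2,3/4,7/8,57/64,115/128,231/256 | 925/1024,463/512,29/32,15/16,1 } → 1849/2048
edge 13 of 15 (B): { 0,1/2,3/4,7/8,57/64,115/128,231/256,1849/2048 | 925/1024,463/512,29/32,15/16,1 } → 3699/4096
edge 14 of 15 (B): { 0,1/2,3/4,7/8,57/64,115/128,231/256,1849/2048,3699/4096 | 925/1024,463/512,29/32,15/16,1 } → 7399/8192
edge 15 of 15 (R): { 0,1/2,3/4,7/8,57/64,115/128,231/256,1849/2048,3699/4096 | 7399/8192,925/1024,463/512,29/32,15/16,1 } → 14797/16384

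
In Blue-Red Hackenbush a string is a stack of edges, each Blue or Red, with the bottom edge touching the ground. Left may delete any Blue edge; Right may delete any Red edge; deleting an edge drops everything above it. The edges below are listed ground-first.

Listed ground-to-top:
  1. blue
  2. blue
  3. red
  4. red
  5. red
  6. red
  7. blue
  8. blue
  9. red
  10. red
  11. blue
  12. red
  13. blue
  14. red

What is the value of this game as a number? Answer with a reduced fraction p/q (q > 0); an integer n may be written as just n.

Prefix values for blue blue red red red red blue blue red red blue red blue red via {L|R} + simplicity:
1 of 14 · b · max L 0 · min R +∞ = 1
2 of 14 · bb · max L 1 · min R +∞ = 2
3 of 14 · bbr · max L 1 · min R 2 = 3/2
4 of 14 · bbrr · max L 1 · min R 3/2 = 5/4
5 of 14 · bbrrr · max L 1 · min R 5/4 = 9/8
6 of 14 · bbrrrr · max L 1 · min R 9/8 = 17/16
7 of 14 · bbrrrrb · max L 17/16 · min R 9/8 = 35/32
8 of 14 · bbrrrrbb · max L 35/32 · min R 9/8 = 71/64
9 of 14 · bbrrrrbbr · max L 35/32 · min R 71/64 = 141/128
10 of 14 · bbrrrrbbrr · max L 35/32 · min R 141/128 = 281/256
11 of 14 · bbrrrrbbrrb · max L 281/256 · min R 141/128 = 563/512
12 of 14 · bbrrrrbbrrbr · max L 281/256 · min R 563/512 = 1125/1024
13 of 14 · bbrrrrbbrrbrb · max L 1125/1024 · min R 563/512 = 2251/2048
14 of 14 · bbrrrrbbrrbrbr · max L 1125/1024 · min R 2251/2048 = 4501/4096

4501/4096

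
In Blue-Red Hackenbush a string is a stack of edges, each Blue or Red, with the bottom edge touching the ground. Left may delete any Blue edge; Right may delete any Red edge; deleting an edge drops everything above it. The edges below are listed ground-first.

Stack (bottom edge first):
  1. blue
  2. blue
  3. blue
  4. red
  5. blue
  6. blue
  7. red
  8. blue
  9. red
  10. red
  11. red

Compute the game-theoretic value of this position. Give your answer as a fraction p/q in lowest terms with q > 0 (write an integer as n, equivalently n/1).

721/256

g(b) = { 0 | ∅ } → 1
g(bb) = { 0; 1 | ∅ } → 2
g(bbb) = { 0; 1; 2 | ∅ } → 3
g(bbbr) = { 0; 1; 2 | 3 } → 5/2
g(bbbrb) = { 0; 1; 2; 5/2 | 3 } → 11/4
g(bbbrbb) = { 0; 1; 2; 5/2; 11/4 | 3 } → 23/8
g(bbbrbbr) = { 0; 1; 2; 5/2; 11/4 | 23/8; 3 } → 45/16
g(bbbrbbrb) = { 0; 1; 2; 5/2; 11/4; 45/16 | 23/8; 3 } → 91/32
g(bbbrbbrbr) = { 0; 1; 2; 5/2; 11/4; 45/16 | 91/32; 23/8; 3 } → 181/64
g(bbbrbbrbrr) = { 0; 1; 2; 5/2; 11/4; 45/16 | 181/64; 91/32; 23/8; 3 } → 361/128
g(bbbrbbrbrrr) = { 0; 1; 2; 5/2; 11/4; 45/16 | 361/128; 181/64; 91/32; 23/8; 3 } → 721/256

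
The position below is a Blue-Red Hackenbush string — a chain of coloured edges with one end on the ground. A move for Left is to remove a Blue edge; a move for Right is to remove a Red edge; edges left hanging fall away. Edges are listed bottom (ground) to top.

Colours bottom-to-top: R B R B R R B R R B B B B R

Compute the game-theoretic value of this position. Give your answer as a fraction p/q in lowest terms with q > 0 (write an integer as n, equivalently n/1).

edge 1 of 14 (R): { (no moves) | 0 } so -1
edge 2 of 14 (B): { -1 | 0 } so -1/2
edge 3 of 14 (R): { -1 | -1/2 0 } so -3/4
edge 4 of 14 (B): { -1 -3/4 | -1/2 0 } so -5/8
edge 5 of 14 (R): { -1 -3/4 | -5/8 -1/2 0 } so -11/16
edge 6 of 14 (R): { -1 -3/4 | -11/16 -5/8 -1/2 0 } so -23/32
edge 7 of 14 (B): { -1 -3/4 -23/32 | -11/16 -5/8 -1/2 0 } so -45/64
edge 8 of 14 (R): { -1 -3/4 -23/32 | -45/64 -11/16 -5/8 -1/2 0 } so -91/128
edge 9 of 14 (R): { -1 -3/4 -23/32 | -91/128 -45/64 -11/16 -5/8 -1/2 0 } so -183/256
edge 10 of 14 (B): { -1 -3/4 -23/32 -183/256 | -91/128 -45/64 -11/16 -5/8 -1/2 0 } so -365/512
edge 11 of 14 (B): { -1 -3/4 -23/32 -183/256 -365/512 | -91/128 -45/64 -11/16 -5/8 -1/2 0 } so -729/1024
edge 12 of 14 (B): { -1 -3/4 -23/32 -183/256 -365/512 -729/1024 | -91/128 -45/64 -11/16 -5/8 -1/2 0 } so -1457/2048
edge 13 of 14 (B): { -1 -3/4 -23/32 -183/256 -365/512 -729/1024 -1457/2048 | -91/128 -45/64 -11/16 -5/8 -1/2 0 } so -2913/4096
edge 14 of 14 (R): { -1 -3/4 -23/32 -183/256 -365/512 -729/1024 -1457/2048 | -2913/4096 -91/128 -45/64 -11/16 -5/8 -1/2 0 } so -5827/8192

-5827/8192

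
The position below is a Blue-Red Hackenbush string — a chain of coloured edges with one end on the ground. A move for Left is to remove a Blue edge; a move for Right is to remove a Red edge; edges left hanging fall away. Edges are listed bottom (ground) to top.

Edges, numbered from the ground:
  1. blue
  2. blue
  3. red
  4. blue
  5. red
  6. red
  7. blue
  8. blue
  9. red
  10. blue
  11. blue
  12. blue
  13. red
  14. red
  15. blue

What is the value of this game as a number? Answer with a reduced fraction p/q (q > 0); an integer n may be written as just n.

b: Left { 0 }, Right { (no moves) } → simplest 1
bb: Left { 0,1 }, Right { (no moves) } → simplest 2
bbr: Left { 0,1 }, Right { 2 } → simplest 3/2
bbrb: Left { 0,1,3/2 }, Right { 2 } → simplest 7/4
bbrbr: Left { 0,1,3/2 }, Right { 7/4,2 } → simplest 13/8
bbrbrr: Left { 0,1,3/2 }, Right { 13/8,7/4,2 } → simplest 25/16
bbrbrrb: Left { 0,1,3/2,25/16 }, Right { 13/8,7/4,2 } → simplest 51/32
bbrbrrbb: Left { 0,1,3/2,25/16,51/32 }, Right { 13/8,7/4,2 } → simplest 103/64
bbrbrrbbr: Left { 0,1,3/2,25/16,51/32 }, Right { 103/64,13/8,7/4,2 } → simplest 205/128
bbrbrrbbrb: Left { 0,1,3/2,25/16,51/32,205/128 }, Right { 103/64,13/8,7/4,2 } → simplest 411/256
bbrbrrbbrbb: Left { 0,1,3/2,25/16,51/32,205/128,411/256 }, Right { 103/64,13/8,7/4,2 } → simplest 823/512
bbrbrrbbrbbb: Left { 0,1,3/2,25/16,51/32,205/128,411/256,823/512 }, Right { 103/64,13/8,7/4,2 } → simplest 1647/1024
bbrbrrbbrbbbr: Left { 0,1,3/2,25/16,51/32,205/128,411/256,823/512 }, Right { 1647/1024,103/64,13/8,7/4,2 } → simplest 3293/2048
bbrbrrbbrbbbrr: Left { 0,1,3/2,25/16,51/32,205/128,411/256,823/512 }, Right { 3293/2048,1647/1024,103/64,13/8,7/4,2 } → simplest 6585/4096
bbrbrrbbrbbbrrb: Left { 0,1,3/2,25/16,51/32,205/128,411/256,823/512,6585/4096 }, Right { 3293/2048,1647/1024,103/64,13/8,7/4,2 } → simplest 13171/8192

13171/8192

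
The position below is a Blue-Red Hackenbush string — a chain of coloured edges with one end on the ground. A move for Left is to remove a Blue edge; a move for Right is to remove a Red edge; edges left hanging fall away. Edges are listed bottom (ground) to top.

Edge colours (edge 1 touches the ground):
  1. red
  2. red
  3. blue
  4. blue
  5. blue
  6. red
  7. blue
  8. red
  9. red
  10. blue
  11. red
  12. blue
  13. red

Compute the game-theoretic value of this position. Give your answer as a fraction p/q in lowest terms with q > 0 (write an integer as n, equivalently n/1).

Prefix values for red red blue blue blue red blue red red blue red blue red via {L|R} + simplicity:
r: Left { — }, Right { 0 } ⇒ simplest -1
rr: Left { — }, Right { -1,0 } ⇒ simplest -2
rrb: Left { -2 }, Right { -1,0 } ⇒ simplest -3/2
rrbb: Left { -2,-3/2 }, Right { -1,0 } ⇒ simplest -5/4
rrbbb: Left { -2,-3/2,-5/4 }, Right { -1,0 } ⇒ simplest -9/8
rrbbbr: Left { -2,-3/2,-5/4 }, Right { -9/8,-1,0 } ⇒ simplest -19/16
rrbbbrb: Left { -2,-3/2,-5/4,-19/16 }, Right { -9/8,-1,0 } ⇒ simplest -37/32
rrbbbrbr: Left { -2,-3/2,-5/4,-19/16 }, Right { -37/32,-9/8,-1,0 } ⇒ simplest -75/64
rrbbbrbrr: Left { -2,-3/2,-5/4,-19/16 }, Right { -75/64,-37/32,-9/8,-1,0 } ⇒ simplest -151/128
rrbbbrbrrb: Left { -2,-3/2,-5/4,-19/16,-151/128 }, Right { -75/64,-37/32,-9/8,-1,0 } ⇒ simplest -301/256
rrbbbrbrrbr: Left { -2,-3/2,-5/4,-19/16,-151/128 }, Right { -301/256,-75/64,-37/32,-9/8,-1,0 } ⇒ simplest -603/512
rrbbbrbrrbrb: Left { -2,-3/2,-5/4,-19/16,-151/128,-603/512 }, Right { -301/256,-75/64,-37/32,-9/8,-1,0 } ⇒ simplest -1205/1024
rrbbbrbrrbrbr: Left { -2,-3/2,-5/4,-19/16,-151/128,-603/512 }, Right { -1205/1024,-301/256,-75/64,-37/32,-9/8,-1,0 } ⇒ simplest -2411/2048

-2411/2048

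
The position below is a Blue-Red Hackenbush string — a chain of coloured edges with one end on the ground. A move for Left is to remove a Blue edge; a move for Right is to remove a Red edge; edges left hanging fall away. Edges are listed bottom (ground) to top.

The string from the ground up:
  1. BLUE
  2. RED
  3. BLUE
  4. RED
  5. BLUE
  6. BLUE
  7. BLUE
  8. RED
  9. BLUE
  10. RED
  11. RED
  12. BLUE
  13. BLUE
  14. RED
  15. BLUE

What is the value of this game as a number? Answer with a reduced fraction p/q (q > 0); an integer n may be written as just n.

11931/16384

Build value(s[:k]) for k = 1..15, string s = BLUE RED BLUE RED BLUE BLUE BLUE RED BLUE RED RED BLUE BLUE RED BLUE.
B: Left { 0 }, Right { (no moves) } — simplest 1
BR: Left { 0 }, Right { 1 } — simplest 1/2
BRB: Left { 0,1/2 }, Right { 1 } — simplest 3/4
BRBR: Left { 0,1/2 }, Right { 3/4,1 } — simplest 5/8
BRBRB: Left { 0,1/2,5/8 }, Right { 3/4,1 } — simplest 11/16
BRBRBB: Left { 0,1/2,5/8,11/16 }, Right { 3/4,1 } — simplest 23/32
BRBRBBB: Left { 0,1/2,5/8,11/16,23/32 }, Right { 3/4,1 } — simplest 47/64
BRBRBBBR: Left { 0,1/2,5/8,11/16,23/32 }, Right { 47/64,3/4,1 } — simplest 93/128
BRBRBBBRB: Left { 0,1/2,5/8,11/16,23/32,93/128 }, Right { 47/64,3/4,1 } — simplest 187/256
BRBRBBBRBR: Left { 0,1/2,5/8,11/16,23/32,93/128 }, Right { 187/256,47/64,3/4,1 } — simplest 373/512
BRBRBBBRBRR: Left { 0,1/2,5/8,11/16,23/32,93/128 }, Right { 373/512,187/256,47/64,3/4,1 } — simplest 745/1024
BRBRBBBRBRRB: Left { 0,1/2,5/8,11/16,23/32,93/128,745/1024 }, Right { 373/512,187/256,47/64,3/4,1 } — simplest 1491/2048
BRBRBBBRBRRBB: Left { 0,1/2,5/8,11/16,23/32,93/128,745/1024,1491/2048 }, Right { 373/512,187/256,47/64,3/4,1 } — simplest 2983/4096
BRBRBBBRBRRBBR: Left { 0,1/2,5/8,11/16,23/32,93/128,745/1024,1491/2048 }, Right { 2983/4096,373/512,187/256,47/64,3/4,1 } — simplest 5965/8192
BRBRBBBRBRRBBRB: Left { 0,1/2,5/8,11/16,23/32,93/128,745/1024,1491/2048,5965/8192 }, Right { 2983/4096,373/512,187/256,47/64,3/4,1 } — simplest 11931/16384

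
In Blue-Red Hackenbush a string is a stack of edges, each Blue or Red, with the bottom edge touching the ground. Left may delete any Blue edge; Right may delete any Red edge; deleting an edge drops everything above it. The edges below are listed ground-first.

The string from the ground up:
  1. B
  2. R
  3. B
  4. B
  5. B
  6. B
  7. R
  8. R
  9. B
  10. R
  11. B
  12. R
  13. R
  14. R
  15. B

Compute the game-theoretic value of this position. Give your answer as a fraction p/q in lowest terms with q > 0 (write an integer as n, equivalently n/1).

1 of 15 · B · max L 0 · min R +∞ — 1
2 of 15 · BR · max L 0 · min R 1 — 1/2
3 of 15 · BRB · max L 1/2 · min R 1 — 3/4
4 of 15 · BRBB · max L 3/4 · min R 1 — 7/8
5 of 15 · BRBBB · max L 7/8 · min R 1 — 15/16
6 of 15 · BRBBBB · max L 15/16 · min R 1 — 31/32
7 of 15 · BRBBBBR · max L 15/16 · min R 31/32 — 61/64
8 of 15 · BRBBBBRR · max L 15/16 · min R 61/64 — 121/128
9 of 15 · BRBBBBRRB · max L 121/128 · min R 61/64 — 243/256
10 of 15 · BRBBBBRRBR · max L 121/128 · min R 243/256 — 485/512
11 of 15 · BRBBBBRRBRB · max L 485/512 · min R 243/256 — 971/1024
12 of 15 · BRBBBBRRBRBR · max L 485/512 · min R 971/1024 — 1941/2048
13 of 15 · BRBBBBRRBRBRR · max L 485/512 · min R 1941/2048 — 3881/4096
14 of 15 · BRBBBBRRBRBRRR · max L 485/512 · min R 3881/4096 — 7761/8192
15 of 15 · BRBBBBRRBRBRRRB · max L 7761/8192 · min R 3881/4096 — 15523/16384

15523/16384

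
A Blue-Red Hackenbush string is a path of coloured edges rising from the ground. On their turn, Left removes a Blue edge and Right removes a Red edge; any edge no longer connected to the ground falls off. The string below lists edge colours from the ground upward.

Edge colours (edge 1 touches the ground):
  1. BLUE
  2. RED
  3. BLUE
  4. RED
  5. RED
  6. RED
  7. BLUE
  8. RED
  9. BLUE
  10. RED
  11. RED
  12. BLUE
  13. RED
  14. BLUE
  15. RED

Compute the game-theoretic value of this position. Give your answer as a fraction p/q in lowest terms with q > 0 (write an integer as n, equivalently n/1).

8853/16384

edge 1 of 15 (BLUE): { 0 |  } -> 1
edge 2 of 15 (RED): { 0 | 1 } -> 1/2
edge 3 of 15 (BLUE): { 0,1/2 | 1 } -> 3/4
edge 4 of 15 (RED): { 0,1/2 | 3/4,1 } -> 5/8
edge 5 of 15 (RED): { 0,1/2 | 5/8,3/4,1 } -> 9/16
edge 6 of 15 (RED): { 0,1/2 | 9/16,5/8,3/4,1 } -> 17/32
edge 7 of 15 (BLUE): { 0,1/2,17/32 | 9/16,5/8,3/4,1 } -> 35/64
edge 8 of 15 (RED): { 0,1/2,17/32 | 35/64,9/16,5/8,3/4,1 } -> 69/128
edge 9 of 15 (BLUE): { 0,1/2,17/32,69/128 | 35/64,9/16,5/8,3/4,1 } -> 139/256
edge 10 of 15 (RED): { 0,1/2,17/32,69/128 | 139/256,35/64,9/16,5/8,3/4,1 } -> 277/512
edge 11 of 15 (RED): { 0,1/2,17/32,69/128 | 277/512,139/256,35/64,9/16,5/8,3/4,1 } -> 553/1024
edge 12 of 15 (BLUE): { 0,1/2,17/32,69/128,553/1024 | 277/512,139/256,35/64,9/16,5/8,3/4,1 } -> 1107/2048
edge 13 of 15 (RED): { 0,1/2,17/32,69/128,553/1024 | 1107/2048,277/512,139/256,35/64,9/16,5/8,3/4,1 } -> 2213/4096
edge 14 of 15 (BLUE): { 0,1/2,17/32,69/128,553/1024,2213/4096 | 1107/2048,277/512,139/256,35/64,9/16,5/8,3/4,1 } -> 4427/8192
edge 15 of 15 (RED): { 0,1/2,17/32,69/128,553/1024,2213/4096 | 4427/8192,1107/2048,277/512,139/256,35/64,9/16,5/8,3/4,1 } -> 8853/16384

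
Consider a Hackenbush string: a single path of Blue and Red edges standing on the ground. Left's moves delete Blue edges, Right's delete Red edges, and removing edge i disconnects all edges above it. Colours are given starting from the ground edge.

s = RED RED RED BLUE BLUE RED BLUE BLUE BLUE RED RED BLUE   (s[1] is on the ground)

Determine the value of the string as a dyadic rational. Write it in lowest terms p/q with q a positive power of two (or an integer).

Prefix values for RED RED RED BLUE BLUE RED BLUE BLUE BLUE RED RED BLUE via {L|R} + simplicity:
edge 1 of 12 (RED): { none | 0 } => -1
edge 2 of 12 (RED): { none | -1, 0 } => -2
edge 3 of 12 (RED): { none | -2, -1, 0 } => -3
edge 4 of 12 (BLUE): { -3 | -2, -1, 0 } => -5/2
edge 5 of 12 (BLUE): { -3, -5/2 | -2, -1, 0 } => -9/4
edge 6 of 12 (RED): { -3, -5/2 | -9/4, -2, -1, 0 } => -19/8
edge 7 of 12 (BLUE): { -3, -5/2, -19/8 | -9/4, -2, -1, 0 } => -37/16
edge 8 of 12 (BLUE): { -3, -5/2, -19/8, -37/16 | -9/4, -2, -1, 0 } => -73/32
edge 9 of 12 (BLUE): { -3, -5/2, -19/8, -37/16, -73/32 | -9/4, -2, -1, 0 } => -145/64
edge 10 of 12 (RED): { -3, -5/2, -19/8, -37/16, -73/32 | -145/64, -9/4, -2, -1, 0 } => -291/128
edge 11 of 12 (RED): { -3, -5/2, -19/8, -37/16, -73/32 | -291/128, -145/64, -9/4, -2, -1, 0 } => -583/256
edge 12 of 12 (BLUE): { -3, -5/2, -19/8, -37/16, -73/32, -583/256 | -291/128, -145/64, -9/4, -2, -1, 0 } => -1165/512

-1165/512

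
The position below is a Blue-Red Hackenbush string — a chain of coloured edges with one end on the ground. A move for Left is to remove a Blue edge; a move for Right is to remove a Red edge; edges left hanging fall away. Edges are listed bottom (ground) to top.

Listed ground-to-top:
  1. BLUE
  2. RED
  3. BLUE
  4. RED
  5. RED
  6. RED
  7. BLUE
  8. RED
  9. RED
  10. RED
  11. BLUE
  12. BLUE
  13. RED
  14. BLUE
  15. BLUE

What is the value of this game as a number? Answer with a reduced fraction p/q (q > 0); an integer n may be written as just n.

8759/16384

1 of 15 · B · max L 0 · min R +∞ = 1
2 of 15 · BR · max L 0 · min R 1 = 1/2
3 of 15 · BRB · max L 1/2 · min R 1 = 3/4
4 of 15 · BRBR · max L 1/2 · min R 3/4 = 5/8
5 of 15 · BRBRR · max L 1/2 · min R 5/8 = 9/16
6 of 15 · BRBRRR · max L 1/2 · min R 9/16 = 17/32
7 of 15 · BRBRRRB · max L 17/32 · min R 9/16 = 35/64
8 of 15 · BRBRRRBR · max L 17/32 · min R 35/64 = 69/128
9 of 15 · BRBRRRBRR · max L 17/32 · min R 69/128 = 137/256
10 of 15 · BRBRRRBRRR · max L 17/32 · min R 137/256 = 273/512
11 of 15 · BRBRRRBRRRB · max L 273/512 · min R 137/256 = 547/1024
12 of 15 · BRBRRRBRRRBB · max L 547/1024 · min R 137/256 = 1095/2048
13 of 15 · BRBRRRBRRRBBR · max L 547/1024 · min R 1095/2048 = 2189/4096
14 of 15 · BRBRRRBRRRBBRB · max L 2189/4096 · min R 1095/2048 = 4379/8192
15 of 15 · BRBRRRBRRRBBRBB · max L 4379/8192 · min R 1095/2048 = 8759/16384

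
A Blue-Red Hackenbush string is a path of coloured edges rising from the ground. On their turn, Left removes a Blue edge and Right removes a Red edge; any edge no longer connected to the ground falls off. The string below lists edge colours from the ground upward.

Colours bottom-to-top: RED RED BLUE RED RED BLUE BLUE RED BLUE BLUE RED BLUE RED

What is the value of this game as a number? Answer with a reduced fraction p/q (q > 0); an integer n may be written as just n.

Recurse on prefixes of the 13-edge string RED RED BLUE RED RED BLUE BLUE RED BLUE BLUE RED BLUE RED:
1 of 13 · R · max L −∞ · min R 0 ⇒ -1
2 of 13 · RR · max L −∞ · min R -1 ⇒ -2
3 of 13 · RRB · max L -2 · min R -1 ⇒ -3/2
4 of 13 · RRBR · max L -2 · min R -3/2 ⇒ -7/4
5 of 13 · RRBRR · max L -2 · min R -7/4 ⇒ -15/8
6 of 13 · RRBRRB · max L -15/8 · min R -7/4 ⇒ -29/16
7 of 13 · RRBRRBB · max L -29/16 · min R -7/4 ⇒ -57/32
8 of 13 · RRBRRBBR · max L -29/16 · min R -57/32 ⇒ -115/64
9 of 13 · RRBRRBBRB · max L -115/64 · min R -57/32 ⇒ -229/128
10 of 13 · RRBRRBBRBB · max L -229/128 · min R -57/32 ⇒ -457/256
11 of 13 · RRBRRBBRBBR · max L -229/128 · min R -457/256 ⇒ -915/512
12 of 13 · RRBRRBBRBBRB · max L -915/512 · min R -457/256 ⇒ -1829/1024
13 of 13 · RRBRRBBRBBRBR · max L -915/512 · min R -1829/1024 ⇒ -3659/2048

-3659/2048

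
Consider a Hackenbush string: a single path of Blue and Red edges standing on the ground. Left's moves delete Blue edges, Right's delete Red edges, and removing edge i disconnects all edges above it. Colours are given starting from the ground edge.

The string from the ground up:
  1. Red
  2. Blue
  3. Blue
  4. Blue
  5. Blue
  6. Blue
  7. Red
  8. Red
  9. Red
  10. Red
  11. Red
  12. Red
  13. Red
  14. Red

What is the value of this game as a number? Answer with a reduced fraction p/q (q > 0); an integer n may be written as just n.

-511/8192

v_1 [R]  L=[·]  R=[0]  → -1
v_2 [RB]  L=[-1]  R=[0]  → -1/2
v_3 [RBB]  L=[-1; -1/2]  R=[0]  → -1/4
v_4 [RBBB]  L=[-1; -1/2; -1/4]  R=[0]  → -1/8
v_5 [RBBBB]  L=[-1; -1/2; -1/4; -1/8]  R=[0]  → -1/16
v_6 [RBBBBB]  L=[-1; -1/2; -1/4; -1/8; -1/16]  R=[0]  → -1/32
v_7 [RBBBBBR]  L=[-1; -1/2; -1/4; -1/8; -1/16]  R=[-1/32; 0]  → -3/64
v_8 [RBBBBBRR]  L=[-1; -1/2; -1/4; -1/8; -1/16]  R=[-3/64; -1/32; 0]  → -7/128
v_9 [RBBBBBRRR]  L=[-1; -1/2; -1/4; -1/8; -1/16]  R=[-7/128; -3/64; -1/32; 0]  → -15/256
v_10 [RBBBBBRRRR]  L=[-1; -1/2; -1/4; -1/8; -1/16]  R=[-15/256; -7/128; -3/64; -1/32; 0]  → -31/512
v_11 [RBBBBBRRRRR]  L=[-1; -1/2; -1/4; -1/8; -1/16]  R=[-31/512; -15/256; -7/128; -3/64; -1/32; 0]  → -63/1024
v_12 [RBBBBBRRRRRR]  L=[-1; -1/2; -1/4; -1/8; -1/16]  R=[-63/1024; -31/512; -15/256; -7/128; -3/64; -1/32; 0]  → -127/2048
v_13 [RBBBBBRRRRRRR]  L=[-1; -1/2; -1/4; -1/8; -1/16]  R=[-127/2048; -63/1024; -31/512; -15/256; -7/128; -3/64; -1/32; 0]  → -255/4096
v_14 [RBBBBBRRRRRRRR]  L=[-1; -1/2; -1/4; -1/8; -1/16]  R=[-255/4096; -127/2048; -63/1024; -31/512; -15/256; -7/128; -3/64; -1/32; 0]  → -511/8192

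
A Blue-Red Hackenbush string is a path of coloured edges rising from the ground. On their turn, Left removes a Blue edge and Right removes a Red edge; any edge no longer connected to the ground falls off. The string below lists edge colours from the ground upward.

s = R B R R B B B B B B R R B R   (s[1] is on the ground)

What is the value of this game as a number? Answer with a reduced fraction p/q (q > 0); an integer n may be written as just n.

-6171/8192

edge 1 of 14 (R): { · | 0 } → -1
edge 2 of 14 (B): { -1 | 0 } → -1/2
edge 3 of 14 (R): { -1 | -1/2, 0 } → -3/4
edge 4 of 14 (R): { -1 | -3/4, -1/2, 0 } → -7/8
edge 5 of 14 (B): { -1, -7/8 | -3/4, -1/2, 0 } → -13/16
edge 6 of 14 (B): { -1, -7/8, -13/16 | -3/4, -1/2, 0 } → -25/32
edge 7 of 14 (B): { -1, -7/8, -13/16, -25/32 | -3/4, -1/2, 0 } → -49/64
edge 8 of 14 (B): { -1, -7/8, -13/16, -25/32, -49/64 | -3/4, -1/2, 0 } → -97/128
edge 9 of 14 (B): { -1, -7/8, -13/16, -25/32, -49/64, -97/128 | -3/4, -1/2, 0 } → -193/256
edge 10 of 14 (B): { -1, -7/8, -13/16, -25/32, -49/64, -97/128, -193/256 | -3/4, -1/2, 0 } → -385/512
edge 11 of 14 (R): { -1, -7/8, -13/16, -25/32, -49/64, -97/128, -193/256 | -385/512, -3/4, -1/2, 0 } → -771/1024
edge 12 of 14 (R): { -1, -7/8, -13/16, -25/32, -49/64, -97/128, -193/256 | -771/1024, -385/512, -3/4, -1/2, 0 } → -1543/2048
edge 13 of 14 (B): { -1, -7/8, -13/16, -25/32, -49/64, -97/128, -193/256, -1543/2048 | -771/1024, -385/512, -3/4, -1/2, 0 } → -3085/4096
edge 14 of 14 (R): { -1, -7/8, -13/16, -25/32, -49/64, -97/128, -193/256, -1543/2048 | -3085/4096, -771/1024, -385/512, -3/4, -1/2, 0 } → -6171/8192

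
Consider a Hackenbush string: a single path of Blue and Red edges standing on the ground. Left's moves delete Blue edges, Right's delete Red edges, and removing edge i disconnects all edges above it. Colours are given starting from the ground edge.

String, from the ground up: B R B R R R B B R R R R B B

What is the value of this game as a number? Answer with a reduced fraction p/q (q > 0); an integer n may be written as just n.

4487/8192

Prefix values for B R B R R R B B R R R R B B via {L|R} + simplicity:
1 of 14 · B · max L 0 · min R +∞ so 1
2 of 14 · BR · max L 0 · min R 1 so 1/2
3 of 14 · BRB · max L 1/2 · min R 1 so 3/4
4 of 14 · BRBR · max L 1/2 · min R 3/4 so 5/8
5 of 14 · BRBRR · max L 1/2 · min R 5/8 so 9/16
6 of 14 · BRBRRR · max L 1/2 · min R 9/16 so 17/32
7 of 14 · BRBRRRB · max L 17/32 · min R 9/16 so 35/64
8 of 14 · BRBRRRBB · max L 35/64 · min R 9/16 so 71/128
9 of 14 · BRBRRRBBR · max L 35/64 · min R 71/128 so 141/256
10 of 14 · BRBRRRBBRR · max L 35/64 · min R 141/256 so 281/512
11 of 14 · BRBRRRBBRRR · max L 35/64 · min R 281/512 so 561/1024
12 of 14 · BRBRRRBBRRRR · max L 35/64 · min R 561/1024 so 1121/2048
13 of 14 · BRBRRRBBRRRRB · max L 1121/2048 · min R 561/1024 so 2243/4096
14 of 14 · BRBRRRBBRRRRBB · max L 2243/4096 · min R 561/1024 so 4487/8192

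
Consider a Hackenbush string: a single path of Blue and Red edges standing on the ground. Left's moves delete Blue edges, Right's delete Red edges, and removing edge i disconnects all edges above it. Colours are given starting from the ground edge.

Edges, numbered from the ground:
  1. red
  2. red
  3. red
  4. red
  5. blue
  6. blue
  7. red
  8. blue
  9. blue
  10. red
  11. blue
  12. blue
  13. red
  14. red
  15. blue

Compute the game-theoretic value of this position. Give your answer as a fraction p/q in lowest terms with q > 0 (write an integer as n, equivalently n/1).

Recurse on prefixes of the 15-edge string red red red red blue blue red blue blue red blue blue red red blue:
step 1: add red to get r; options L={ ∅ } R={ 0 } ⇒ -1
step 2: add red to get rr; options L={ ∅ } R={ -1,0 } ⇒ -2
step 3: add red to get rrr; options L={ ∅ } R={ -2,-1,0 } ⇒ -3
step 4: add red to get rrrr; options L={ ∅ } R={ -3,-2,-1,0 } ⇒ -4
step 5: add blue to get rrrrb; options L={ -4 } R={ -3,-2,-1,0 } ⇒ -7/2
step 6: add blue to get rrrrbb; options L={ -4,-7/2 } R={ -3,-2,-1,0 } ⇒ -13/4
step 7: add red to get rrrrbbr; options L={ -4,-7/2 } R={ -13/4,-3,-2,-1,0 } ⇒ -27/8
step 8: add blue to get rrrrbbrb; options L={ -4,-7/2,-27/8 } R={ -13/4,-3,-2,-1,0 } ⇒ -53/16
step 9: add blue to get rrrrbbrbb; options L={ -4,-7/2,-27/8,-53/16 } R={ -13/4,-3,-2,-1,0 } ⇒ -105/32
step 10: add red to get rrrrbbrbbr; options L={ -4,-7/2,-27/8,-53/16 } R={ -105/32,-13/4,-3,-2,-1,0 } ⇒ -211/64
step 11: add blue to get rrrrbbrbbrb; options L={ -4,-7/2,-27/8,-53/16,-211/64 } R={ -105/32,-13/4,-3,-2,-1,0 } ⇒ -421/128
step 12: add blue to get rrrrbbrbbrbb; options L={ -4,-7/2,-27/8,-53/16,-211/64,-421/128 } R={ -105/32,-13/4,-3,-2,-1,0 } ⇒ -841/256
step 13: add red to get rrrrbbrbbrbbr; options L={ -4,-7/2,-27/8,-53/16,-211/64,-421/128 } R={ -841/256,-105/32,-13/4,-3,-2,-1,0 } ⇒ -1683/512
step 14: add red to get rrrrbbrbbrbbrr; options L={ -4,-7/2,-27/8,-53/16,-211/64,-421/128 } R={ -1683/512,-841/256,-105/32,-13/4,-3,-2,-1,0 } ⇒ -3367/1024
step 15: add blue to get rrrrbbrbbrbbrrb; options L={ -4,-7/2,-27/8,-53/16,-211/64,-421/128,-3367/1024 } R={ -1683/512,-841/256,-105/32,-13/4,-3,-2,-1,0 } ⇒ -6733/2048

-6733/2048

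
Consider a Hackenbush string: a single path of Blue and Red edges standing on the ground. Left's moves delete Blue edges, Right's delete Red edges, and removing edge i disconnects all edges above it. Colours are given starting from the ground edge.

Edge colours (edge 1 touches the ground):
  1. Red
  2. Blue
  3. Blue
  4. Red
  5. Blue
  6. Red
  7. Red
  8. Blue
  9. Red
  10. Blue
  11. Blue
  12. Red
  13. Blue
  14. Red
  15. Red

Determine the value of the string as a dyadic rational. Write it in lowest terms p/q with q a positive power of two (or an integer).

-5783/16384

Build val(s[:k]) for k = 1..15, string s = Red Blue Blue Red Blue Red Red Blue Red Blue Blue Red Blue Red Red.
step 1: add Red to get R; options L={ ∅ } R={ 0 } → -1
step 2: add Blue to get RB; options L={ -1 } R={ 0 } → -1/2
step 3: add Blue to get RBB; options L={ -1,-1/2 } R={ 0 } → -1/4
step 4: add Red to get RBBR; options L={ -1,-1/2 } R={ -1/4,0 } → -3/8
step 5: add Blue to get RBBRB; options L={ -1,-1/2,-3/8 } R={ -1/4,0 } → -5/16
step 6: add Red to get RBBRBR; options L={ -1,-1/2,-3/8 } R={ -5/16,-1/4,0 } → -11/32
step 7: add Red to get RBBRBRR; options L={ -1,-1/2,-3/8 } R={ -11/32,-5/16,-1/4,0 } → -23/64
step 8: add Blue to get RBBRBRRB; options L={ -1,-1/2,-3/8,-23/64 } R={ -11/32,-5/16,-1/4,0 } → -45/128
step 9: add Red to get RBBRBRRBR; options L={ -1,-1/2,-3/8,-23/64 } R={ -45/128,-11/32,-5/16,-1/4,0 } → -91/256
step 10: add Blue to get RBBRBRRBRB; options L={ -1,-1/2,-3/8,-23/64,-91/256 } R={ -45/128,-11/32,-5/16,-1/4,0 } → -181/512
step 11: add Blue to get RBBRBRRBRBB; options L={ -1,-1/2,-3/8,-23/64,-91/256,-181/512 } R={ -45/128,-11/32,-5/16,-1/4,0 } → -361/1024
step 12: add Red to get RBBRBRRBRBBR; options L={ -1,-1/2,-3/8,-23/64,-91/256,-181/512 } R={ -361/1024,-45/128,-11/32,-5/16,-1/4,0 } → -723/2048
step 13: add Blue to get RBBRBRRBRBBRB; options L={ -1,-1/2,-3/8,-23/64,-91/256,-181/512,-723/2048 } R={ -361/1024,-45/128,-11/32,-5/16,-1/4,0 } → -1445/4096
step 14: add Red to get RBBRBRRBRBBRBR; options L={ -1,-1/2,-3/8,-23/64,-91/256,-181/512,-723/2048 } R={ -1445/4096,-361/1024,-45/128,-11/32,-5/16,-1/4,0 } → -2891/8192
step 15: add Red to get RBBRBRRBRBBRBRR; options L={ -1,-1/2,-3/8,-23/64,-91/256,-181/512,-723/2048 } R={ -2891/8192,-1445/4096,-361/1024,-45/128,-11/32,-5/16,-1/4,0 } → -5783/16384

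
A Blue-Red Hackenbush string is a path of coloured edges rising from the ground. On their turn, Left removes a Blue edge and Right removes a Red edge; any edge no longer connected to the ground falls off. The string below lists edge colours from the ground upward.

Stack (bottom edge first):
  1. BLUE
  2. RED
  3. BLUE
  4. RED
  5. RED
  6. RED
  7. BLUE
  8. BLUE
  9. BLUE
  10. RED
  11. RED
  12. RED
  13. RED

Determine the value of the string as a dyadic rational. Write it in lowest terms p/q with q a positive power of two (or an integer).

2273/4096

Prefix values for BLUE RED BLUE RED RED RED BLUE BLUE BLUE RED RED RED RED via {L|R} + simplicity:
B: Left { 0 }, Right { ∅ } gives simplest 1
BR: Left { 0 }, Right { 1 } gives simplest 1/2
BRB: Left { 0; 1/2 }, Right { 1 } gives simplest 3/4
BRBR: Left { 0; 1/2 }, Right { 3/4; 1 } gives simplest 5/8
BRBRR: Left { 0; 1/2 }, Right { 5/8; 3/4; 1 } gives simplest 9/16
BRBRRR: Left { 0; 1/2 }, Right { 9/16; 5/8; 3/4; 1 } gives simplest 17/32
BRBRRRB: Left { 0; 1/2; 17/32 }, Right { 9/16; 5/8; 3/4; 1 } gives simplest 35/64
BRBRRRBB: Left { 0; 1/2; 17/32; 35/64 }, Right { 9/16; 5/8; 3/4; 1 } gives simplest 71/128
BRBRRRBBB: Left { 0; 1/2; 17/32; 35/64; 71/128 }, Right { 9/16; 5/8; 3/4; 1 } gives simplest 143/256
BRBRRRBBBR: Left { 0; 1/2; 17/32; 35/64; 71/128 }, Right { 143/256; 9/16; 5/8; 3/4; 1 } gives simplest 285/512
BRBRRRBBBRR: Left { 0; 1/2; 17/32; 35/64; 71/128 }, Right { 285/512; 143/256; 9/16; 5/8; 3/4; 1 } gives simplest 569/1024
BRBRRRBBBRRR: Left { 0; 1/2; 17/32; 35/64; 71/128 }, Right { 569/1024; 285/512; 143/256; 9/16; 5/8; 3/4; 1 } gives simplest 1137/2048
BRBRRRBBBRRRR: Left { 0; 1/2; 17/32; 35/64; 71/128 }, Right { 1137/2048; 569/1024; 285/512; 143/256; 9/16; 5/8; 3/4; 1 } gives simplest 2273/4096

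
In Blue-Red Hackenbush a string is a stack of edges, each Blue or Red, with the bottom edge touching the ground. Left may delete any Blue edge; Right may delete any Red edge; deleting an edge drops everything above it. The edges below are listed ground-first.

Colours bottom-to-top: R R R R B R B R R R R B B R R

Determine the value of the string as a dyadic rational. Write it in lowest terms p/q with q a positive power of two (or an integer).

edge 1 of 15 (R): { none | 0 } ⇒ -1
edge 2 of 15 (R): { none | -1,0 } ⇒ -2
edge 3 of 15 (R): { none | -2,-1,0 } ⇒ -3
edge 4 of 15 (R): { none | -3,-2,-1,0 } ⇒ -4
edge 5 of 15 (B): { -4 | -3,-2,-1,0 } ⇒ -7/2
edge 6 of 15 (R): { -4 | -7/2,-3,-2,-1,0 } ⇒ -15/4
edge 7 of 15 (B): { -4,-15/4 | -7/2,-3,-2,-1,0 } ⇒ -29/8
edge 8 of 15 (R): { -4,-15/4 | -29/8,-7/2,-3,-2,-1,0 } ⇒ -59/16
edge 9 of 15 (R): { -4,-15/4 | -59/16,-29/8,-7/2,-3,-2,-1,0 } ⇒ -119/32
edge 10 of 15 (R): { -4,-15/4 | -119/32,-59/16,-29/8,-7/2,-3,-2,-1,0 } ⇒ -239/64
edge 11 of 15 (R): { -4,-15/4 | -239/64,-119/32,-59/16,-29/8,-7/2,-3,-2,-1,0 } ⇒ -479/128
edge 12 of 15 (B): { -4,-15/4,-479/128 | -239/64,-119/32,-59/16,-29/8,-7/2,-3,-2,-1,0 } ⇒ -957/256
edge 13 of 15 (B): { -4,-15/4,-479/128,-957/256 | -239/64,-119/32,-59/16,-29/8,-7/2,-3,-2,-1,0 } ⇒ -1913/512
edge 14 of 15 (R): { -4,-15/4,-479/128,-957/256 | -1913/512,-239/64,-119/32,-59/16,-29/8,-7/2,-3,-2,-1,0 } ⇒ -3827/1024
edge 15 of 15 (R): { -4,-15/4,-479/128,-957/256 | -3827/1024,-1913/512,-239/64,-119/32,-59/16,-29/8,-7/2,-3,-2,-1,0 } ⇒ -7655/2048

-7655/2048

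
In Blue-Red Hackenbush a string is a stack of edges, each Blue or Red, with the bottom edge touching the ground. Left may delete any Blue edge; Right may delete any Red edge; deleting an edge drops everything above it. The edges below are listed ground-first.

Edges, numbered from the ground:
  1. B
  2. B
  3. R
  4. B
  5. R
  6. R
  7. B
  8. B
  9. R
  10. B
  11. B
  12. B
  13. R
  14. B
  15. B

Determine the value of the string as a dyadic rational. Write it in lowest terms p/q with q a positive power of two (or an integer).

13175/8192

B: Left { 0 }, Right {  } → simplest 1
BB: Left { 0; 1 }, Right {  } → simplest 2
BBR: Left { 0; 1 }, Right { 2 } → simplest 3/2
BBRB: Left { 0; 1; 3/2 }, Right { 2 } → simplest 7/4
BBRBR: Left { 0; 1; 3/2 }, Right { 7/4; 2 } → simplest 13/8
BBRBRR: Left { 0; 1; 3/2 }, Right { 13/8; 7/4; 2 } → simplest 25/16
BBRBRRB: Left { 0; 1; 3/2; 25/16 }, Right { 13/8; 7/4; 2 } → simplest 51/32
BBRBRRBB: Left { 0; 1; 3/2; 25/16; 51/32 }, Right { 13/8; 7/4; 2 } → simplest 103/64
BBRBRRBBR: Left { 0; 1; 3/2; 25/16; 51/32 }, Right { 103/64; 13/8; 7/4; 2 } → simplest 205/128
BBRBRRBBRB: Left { 0; 1; 3/2; 25/16; 51/32; 205/128 }, Right { 103/64; 13/8; 7/4; 2 } → simplest 411/256
BBRBRRBBRBB: Left { 0; 1; 3/2; 25/16; 51/32; 205/128; 411/256 }, Right { 103/64; 13/8; 7/4; 2 } → simplest 823/512
BBRBRRBBRBBB: Left { 0; 1; 3/2; 25/16; 51/32; 205/128; 411/256; 823/512 }, Right { 103/64; 13/8; 7/4; 2 } → simplest 1647/1024
BBRBRRBBRBBBR: Left { 0; 1; 3/2; 25/16; 51/32; 205/128; 411/256; 823/512 }, Right { 1647/1024; 103/64; 13/8; 7/4; 2 } → simplest 3293/2048
BBRBRRBBRBBBRB: Left { 0; 1; 3/2; 25/16; 51/32; 205/128; 411/256; 823/512; 3293/2048 }, Right { 1647/1024; 103/64; 13/8; 7/4; 2 } → simplest 6587/4096
BBRBRRBBRBBBRBB: Left { 0; 1; 3/2; 25/16; 51/32; 205/128; 411/256; 823/512; 3293/2048; 6587/4096 }, Right { 1647/1024; 103/64; 13/8; 7/4; 2 } → simplest 13175/8192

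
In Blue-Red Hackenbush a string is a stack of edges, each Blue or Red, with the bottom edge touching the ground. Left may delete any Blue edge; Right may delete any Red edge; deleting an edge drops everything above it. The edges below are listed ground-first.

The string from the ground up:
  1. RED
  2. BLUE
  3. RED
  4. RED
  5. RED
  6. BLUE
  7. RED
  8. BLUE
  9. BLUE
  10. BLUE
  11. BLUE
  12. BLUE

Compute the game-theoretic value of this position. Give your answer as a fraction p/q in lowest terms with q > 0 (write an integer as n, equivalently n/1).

-1857/2048

Build G(s[:k]) for k = 1..12, string s = RED BLUE RED RED RED BLUE RED BLUE BLUE BLUE BLUE BLUE.
step 1: add RED to get R; options L={ — } R={ 0 } so -1
step 2: add BLUE to get RB; options L={ -1 } R={ 0 } so -1/2
step 3: add RED to get RBR; options L={ -1 } R={ -1/2, 0 } so -3/4
step 4: add RED to get RBRR; options L={ -1 } R={ -3/4, -1/2, 0 } so -7/8
step 5: add RED to get RBRRR; options L={ -1 } R={ -7/8, -3/4, -1/2, 0 } so -15/16
step 6: add BLUE to get RBRRRB; options L={ -1, -15/16 } R={ -7/8, -3/4, -1/2, 0 } so -29/32
step 7: add RED to get RBRRRBR; options L={ -1, -15/16 } R={ -29/32, -7/8, -3/4, -1/2, 0 } so -59/64
step 8: add BLUE to get RBRRRBRB; options L={ -1, -15/16, -59/64 } R={ -29/32, -7/8, -3/4, -1/2, 0 } so -117/128
step 9: add BLUE to get RBRRRBRBB; options L={ -1, -15/16, -59/64, -117/128 } R={ -29/32, -7/8, -3/4, -1/2, 0 } so -233/256
step 10: add BLUE to get RBRRRBRBBB; options L={ -1, -15/16, -59/64, -117/128, -233/256 } R={ -29/32, -7/8, -3/4, -1/2, 0 } so -465/512
step 11: add BLUE to get RBRRRBRBBBB; options L={ -1, -15/16, -59/64, -117/128, -233/256, -465/512 } R={ -29/32, -7/8, -3/4, -1/2, 0 } so -929/1024
step 12: add BLUE to get RBRRRBRBBBBB; options L={ -1, -15/16, -59/64, -117/128, -233/256, -465/512, -929/1024 } R={ -29/32, -7/8, -3/4, -1/2, 0 } so -1857/2048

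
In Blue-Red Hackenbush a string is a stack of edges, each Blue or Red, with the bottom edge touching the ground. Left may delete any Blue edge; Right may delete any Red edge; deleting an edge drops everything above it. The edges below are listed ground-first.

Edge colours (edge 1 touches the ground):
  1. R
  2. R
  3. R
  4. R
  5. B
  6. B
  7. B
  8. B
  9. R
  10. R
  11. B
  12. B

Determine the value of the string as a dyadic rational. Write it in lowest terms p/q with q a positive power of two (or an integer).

Prefix values for R R R R B B B B R R B B via {L|R} + simplicity:
1 of 12 · R · max L −∞ · min R 0 — -1
2 of 12 · RR · max L −∞ · min R -1 — -2
3 of 12 · RRR · max L −∞ · min R -2 — -3
4 of 12 · RRRR · max L −∞ · min R -3 — -4
5 of 12 · RRRRB · max L -4 · min R -3 — -7/2
6 of 12 · RRRRBB · max L -7/2 · min R -3 — -13/4
7 of 12 · RRRRBBB · max L -13/4 · min R -3 — -25/8
8 of 12 · RRRRBBBB · max L -25/8 · min R -3 — -49/16
9 of 12 · RRRRBBBBR · max L -25/8 · min R -49/16 — -99/32
10 of 12 · RRRRBBBBRR · max L -25/8 · min R -99/32 — -199/64
11 of 12 · RRRRBBBBRRB · max L -199/64 · min R -99/32 — -397/128
12 of 12 · RRRRBBBBRRBB · max L -397/128 · min R -99/32 — -793/256

-793/256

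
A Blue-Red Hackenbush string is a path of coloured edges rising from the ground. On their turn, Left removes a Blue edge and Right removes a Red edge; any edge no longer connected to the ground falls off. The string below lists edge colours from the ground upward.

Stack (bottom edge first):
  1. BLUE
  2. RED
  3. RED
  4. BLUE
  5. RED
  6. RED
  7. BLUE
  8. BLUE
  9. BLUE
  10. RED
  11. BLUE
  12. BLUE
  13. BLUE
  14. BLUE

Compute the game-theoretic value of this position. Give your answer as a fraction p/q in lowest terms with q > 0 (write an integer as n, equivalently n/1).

2527/8192

G(B) = { 0 | none } — 1
G(BR) = { 0 | 1 } — 1/2
G(BRR) = { 0 | 1/2 1 } — 1/4
G(BRRB) = { 0 1/4 | 1/2 1 } — 3/8
G(BRRBR) = { 0 1/4 | 3/8 1/2 1 } — 5/16
G(BRRBRR) = { 0 1/4 | 5/16 3/8 1/2 1 } — 9/32
G(BRRBRRB) = { 0 1/4 9/32 | 5/16 3/8 1/2 1 } — 19/64
G(BRRBRRBB) = { 0 1/4 9/32 19/64 | 5/16 3/8 1/2 1 } — 39/128
G(BRRBRRBBB) = { 0 1/4 9/32 19/64 39/128 | 5/16 3/8 1/2 1 } — 79/256
G(BRRBRRBBBR) = { 0 1/4 9/32 19/64 39/128 | 79/256 5/16 3/8 1/2 1 } — 157/512
G(BRRBRRBBBRB) = { 0 1/4 9/32 19/64 39/128 157/512 | 79/256 5/16 3/8 1/2 1 } — 315/1024
G(BRRBRRBBBRBB) = { 0 1/4 9/32 19/64 39/128 157/512 315/1024 | 79/256 5/16 3/8 1/2 1 } — 631/2048
G(BRRBRRBBBRBBB) = { 0 1/4 9/32 19/64 39/128 157/512 315/1024 631/2048 | 79/256 5/16 3/8 1/2 1 } — 1263/4096
G(BRRBRRBBBRBBBB) = { 0 1/4 9/32 19/64 39/128 157/512 315/1024 631/2048 1263/4096 | 79/256 5/16 3/8 1/2 1 } — 2527/8192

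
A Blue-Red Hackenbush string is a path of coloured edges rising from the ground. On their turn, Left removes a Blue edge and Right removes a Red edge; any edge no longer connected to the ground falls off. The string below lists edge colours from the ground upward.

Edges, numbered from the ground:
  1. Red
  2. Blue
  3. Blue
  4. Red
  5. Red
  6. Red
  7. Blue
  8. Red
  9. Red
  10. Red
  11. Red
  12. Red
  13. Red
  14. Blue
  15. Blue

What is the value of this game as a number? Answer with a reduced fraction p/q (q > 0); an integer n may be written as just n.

-7673/16384

R: Left { none }, Right { 0 } ⇒ simplest -1
RB: Left { -1 }, Right { 0 } ⇒ simplest -1/2
RBB: Left { -1; -1/2 }, Right { 0 } ⇒ simplest -1/4
RBBR: Left { -1; -1/2 }, Right { -1/4; 0 } ⇒ simplest -3/8
RBBRR: Left { -1; -1/2 }, Right { -3/8; -1/4; 0 } ⇒ simplest -7/16
RBBRRR: Left { -1; -1/2 }, Right { -7/16; -3/8; -1/4; 0 } ⇒ simplest -15/32
RBBRRRB: Left { -1; -1/2; -15/32 }, Right { -7/16; -3/8; -1/4; 0 } ⇒ simplest -29/64
RBBRRRBR: Left { -1; -1/2; -15/32 }, Right { -29/64; -7/16; -3/8; -1/4; 0 } ⇒ simplest -59/128
RBBRRRBRR: Left { -1; -1/2; -15/32 }, Right { -59/128; -29/64; -7/16; -3/8; -1/4; 0 } ⇒ simplest -119/256
RBBRRRBRRR: Left { -1; -1/2; -15/32 }, Right { -119/256; -59/128; -29/64; -7/16; -3/8; -1/4; 0 } ⇒ simplest -239/512
RBBRRRBRRRR: Left { -1; -1/2; -15/32 }, Right { -239/512; -119/256; -59/128; -29/64; -7/16; -3/8; -1/4; 0 } ⇒ simplest -479/1024
RBBRRRBRRRRR: Left { -1; -1/2; -15/32 }, Right { -479/1024; -239/512; -119/256; -59/128; -29/64; -7/16; -3/8; -1/4; 0 } ⇒ simplest -959/2048
RBBRRRBRRRRRR: Left { -1; -1/2; -15/32 }, Right { -959/2048; -479/1024; -239/512; -119/256; -59/128; -29/64; -7/16; -3/8; -1/4; 0 } ⇒ simplest -1919/4096
RBBRRRBRRRRRRB: Left { -1; -1/2; -15/32; -1919/4096 }, Right { -959/2048; -479/1024; -239/512; -119/256; -59/128; -29/64; -7/16; -3/8; -1/4; 0 } ⇒ simplest -3837/8192
RBBRRRBRRRRRRBB: Left { -1; -1/2; -15/32; -1919/4096; -3837/8192 }, Right { -959/2048; -479/1024; -239/512; -119/256; -59/128; -29/64; -7/16; -3/8; -1/4; 0 } ⇒ simplest -7673/16384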